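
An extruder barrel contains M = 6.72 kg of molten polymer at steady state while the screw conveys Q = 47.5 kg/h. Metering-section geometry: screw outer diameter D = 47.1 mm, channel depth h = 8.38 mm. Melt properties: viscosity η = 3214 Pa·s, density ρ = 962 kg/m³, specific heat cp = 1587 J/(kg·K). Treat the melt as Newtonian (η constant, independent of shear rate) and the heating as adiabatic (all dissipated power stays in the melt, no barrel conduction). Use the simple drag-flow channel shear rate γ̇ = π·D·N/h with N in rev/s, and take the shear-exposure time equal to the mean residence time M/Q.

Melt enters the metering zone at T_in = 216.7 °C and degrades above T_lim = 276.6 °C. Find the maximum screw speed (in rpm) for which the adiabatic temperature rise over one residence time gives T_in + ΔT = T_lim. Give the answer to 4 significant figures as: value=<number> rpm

Throughput in SI: Q_s = 47.5 kg/h ÷ 3600 s/h = 0.0131944 kg/s
t_res = M / Q_s = 6.72 ÷ 0.0131944 = 509.305 s
Convert to metres: D = 0.0471 m, h = 0.00838 m
ΔT_a = T_lim − T_in = 276.6 °C − 216.7 °C = 59.9 K
γ̇_max² = ΔT_a·ρ·cp/(η·t_res) = 59.9·962·1587/(3214·509.305) = 55.8669 s⁻²
γ̇_max = √55.8669 = 7.47442 s⁻¹
Solve γ̇ = πDN/h for N: N_max = γ̇_max·h/(π·D) = 7.47442 × 0.00838 / (π × 0.0471) = 0.423302 rev/s = 25.3981 rpm

value=25.40 rpm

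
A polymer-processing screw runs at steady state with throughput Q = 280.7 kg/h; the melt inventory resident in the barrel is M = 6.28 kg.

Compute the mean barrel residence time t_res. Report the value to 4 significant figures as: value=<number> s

value=80.54 s

Throughput in SI: Q_s = 280.7 kg/h ÷ 3600 s/h = 0.0779722 kg/s
t_res = M / Q_s = 6.28 ÷ 0.0779722 = 80.5415 s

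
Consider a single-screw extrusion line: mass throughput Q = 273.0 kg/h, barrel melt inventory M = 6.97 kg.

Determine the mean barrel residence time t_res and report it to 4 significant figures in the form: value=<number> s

Convert throughput: Q = 273.0 kg/h = 273.0/3600 = 0.0758333 kg/s
Mean residence time: t_res = M/Q_s = 6.97 kg / 0.0758333 kg/s = 91.9121 s

value=91.91 s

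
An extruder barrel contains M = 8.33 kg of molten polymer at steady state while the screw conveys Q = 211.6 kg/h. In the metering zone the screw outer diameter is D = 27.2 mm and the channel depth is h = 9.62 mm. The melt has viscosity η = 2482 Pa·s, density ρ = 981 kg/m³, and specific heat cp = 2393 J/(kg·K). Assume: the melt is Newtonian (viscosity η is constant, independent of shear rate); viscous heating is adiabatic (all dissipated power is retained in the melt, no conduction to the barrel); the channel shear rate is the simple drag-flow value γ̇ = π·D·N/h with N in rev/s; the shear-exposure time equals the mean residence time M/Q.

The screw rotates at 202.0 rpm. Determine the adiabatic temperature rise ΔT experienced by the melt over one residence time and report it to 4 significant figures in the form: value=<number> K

Q_s = Q / 3600 = 211.6 / 3600 = 0.0587778 kg/s
t_res = M / Q_s = 8.33 / 0.0587778 = 141.72 s
Convert to SI: D = 0.0272 m, h = 0.00962 m, N = 202.0/60 = 3.36667 rev/s
γ̇ = π·D·N / h = π · 0.0272 · 3.36667 / 0.00962 = 29.905 s⁻¹
ΔT = η·γ̇²·t_res/(ρ·cp) = [2482 × 29.905² × 141.72] / [981 × 2393] = 134.001 K

value=134.0 K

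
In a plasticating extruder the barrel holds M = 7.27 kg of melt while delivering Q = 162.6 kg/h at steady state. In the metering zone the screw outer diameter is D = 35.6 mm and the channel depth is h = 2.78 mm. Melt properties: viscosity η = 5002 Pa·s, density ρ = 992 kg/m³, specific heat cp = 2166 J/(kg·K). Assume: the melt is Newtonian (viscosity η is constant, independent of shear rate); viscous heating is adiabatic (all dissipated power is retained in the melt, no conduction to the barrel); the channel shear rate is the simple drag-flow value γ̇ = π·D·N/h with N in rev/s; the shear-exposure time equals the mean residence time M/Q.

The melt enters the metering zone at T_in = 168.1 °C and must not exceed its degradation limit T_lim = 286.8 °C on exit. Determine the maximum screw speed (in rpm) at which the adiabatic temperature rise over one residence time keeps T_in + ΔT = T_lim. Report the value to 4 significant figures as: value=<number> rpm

value=26.54 rpm

Throughput in SI: Q_s = 162.6 kg/h ÷ 3600 s/h = 0.0451667 kg/s
t_res = M / Q_s = 7.27 ÷ 0.0451667 = 160.959 s
Geometry in SI: D = 35.6 mm → 0.0356 m, h = 2.78 mm → 0.00278 m
ΔT_a = T_lim − T_in = 286.8 °C − 168.1 °C = 118.7 K
γ̇_max² = ΔT_a·ρ·cp/(η·t_res) = 118.7·992·2166/(5002·160.959) = 316.782 s⁻²
γ̇_max = sqrt(316.782) = 17.7984 s⁻¹
N_max = γ̇_max h / (πD) = 17.7984·0.00278/(π·0.0356) = 0.44241 rev/s → ×60 = 26.5446 rpm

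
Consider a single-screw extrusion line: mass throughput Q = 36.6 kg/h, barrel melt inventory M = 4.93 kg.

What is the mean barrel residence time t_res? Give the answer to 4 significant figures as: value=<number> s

value=484.9 s

Throughput in SI: Q_s = 36.6 kg/h ÷ 3600 s/h = 0.0101667 kg/s
Mean residence time: t_res = M/Q_s = 4.93 kg / 0.0101667 kg/s = 484.918 s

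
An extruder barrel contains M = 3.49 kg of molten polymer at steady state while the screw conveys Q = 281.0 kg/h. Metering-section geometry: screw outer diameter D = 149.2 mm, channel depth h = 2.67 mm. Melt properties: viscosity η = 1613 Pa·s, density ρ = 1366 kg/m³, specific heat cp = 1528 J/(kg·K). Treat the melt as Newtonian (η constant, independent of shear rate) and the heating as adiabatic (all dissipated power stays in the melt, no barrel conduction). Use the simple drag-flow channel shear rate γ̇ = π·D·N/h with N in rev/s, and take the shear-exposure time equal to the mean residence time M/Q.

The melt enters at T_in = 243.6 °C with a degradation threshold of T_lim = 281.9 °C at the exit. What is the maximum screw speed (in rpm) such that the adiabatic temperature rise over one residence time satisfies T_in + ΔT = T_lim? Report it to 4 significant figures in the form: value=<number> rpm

value=11.38 rpm

Throughput in SI: Q_s = 281.0 kg/h ÷ 3600 s/h = 0.0780556 kg/s
t_res = M / Q_s = 3.49 / 0.0780556 = 44.7117 s
Convert to metres: D = 0.1492 m, h = 0.00267 m
ΔT_a = T_lim − T_in = 281.9 − 243.6 = 38.3 K
γ̇_max² = ΔT_a·ρ·cp / (η·t_res) = [38.3 × 1366 × 1528] / [1613 × 44.7117] = 1108.45 s⁻²
Take the square root: γ̇_max = √(1108.45) = 33.2934 s⁻¹
Solve γ̇ = πDN/h for N: N_max = γ̇_max·h/(π·D) = 33.2934 × 0.00267 / (π × 0.1492) = 0.189649 rev/s = 11.379 rpm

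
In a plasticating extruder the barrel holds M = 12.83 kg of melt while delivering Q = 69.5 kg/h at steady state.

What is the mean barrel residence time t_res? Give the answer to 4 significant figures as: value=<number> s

Convert throughput: Q = 69.5 kg/h = 69.5/3600 = 0.0193056 kg/s
t_res = M / Q_s = 12.83 ÷ 0.0193056 = 664.576 s

value=664.6 s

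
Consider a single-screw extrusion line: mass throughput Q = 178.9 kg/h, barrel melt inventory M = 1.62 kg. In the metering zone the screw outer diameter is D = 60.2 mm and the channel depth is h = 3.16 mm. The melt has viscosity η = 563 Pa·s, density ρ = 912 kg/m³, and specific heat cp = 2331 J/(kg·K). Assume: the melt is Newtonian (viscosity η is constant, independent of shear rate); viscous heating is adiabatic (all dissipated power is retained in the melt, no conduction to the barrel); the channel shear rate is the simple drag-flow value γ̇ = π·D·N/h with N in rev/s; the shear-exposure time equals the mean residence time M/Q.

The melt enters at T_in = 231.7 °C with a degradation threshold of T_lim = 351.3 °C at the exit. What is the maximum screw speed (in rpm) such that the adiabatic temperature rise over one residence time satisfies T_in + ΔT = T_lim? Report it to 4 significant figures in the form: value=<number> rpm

Throughput in SI: Q_s = 178.9 kg/h ÷ 3600 s/h = 0.0496944 kg/s
t_res = M / Q_s = 1.62 / 0.0496944 = 32.5992 s
Geometry in SI: D = 60.2 mm → 0.0602 m, h = 3.16 mm → 0.00316 m
ΔT_a = T_lim − T_in = 351.3 − 231.7 = 119.6 K
γ̇_max² = ΔT_a·ρ·cp/(η·t_res) = 119.6·912·2331/(563·32.5992) = 13853.3 s⁻²
Take the square root: γ̇_max = √(13853.3) = 117.7 s⁻¹
N_max = γ̇_max·h / (π·D) = 117.7 · 0.00316 / (π · 0.0602) = 1.9666 rev/s = 117.996 rpm

value=118.0 rpm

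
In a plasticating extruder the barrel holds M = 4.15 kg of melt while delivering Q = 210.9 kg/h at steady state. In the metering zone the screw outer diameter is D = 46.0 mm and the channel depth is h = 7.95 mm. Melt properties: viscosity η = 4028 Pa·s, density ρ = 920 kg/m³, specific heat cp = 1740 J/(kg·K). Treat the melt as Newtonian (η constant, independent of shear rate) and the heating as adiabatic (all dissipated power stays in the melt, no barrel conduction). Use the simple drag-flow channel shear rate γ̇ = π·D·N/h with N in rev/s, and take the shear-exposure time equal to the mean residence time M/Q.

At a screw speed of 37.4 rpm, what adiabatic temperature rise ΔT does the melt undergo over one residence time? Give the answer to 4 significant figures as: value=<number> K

value=22.88 K

Convert throughput: Q = 210.9 kg/h = 210.9/3600 = 0.0585833 kg/s
Mean residence time: t_res = M/Q_s = 4.15 kg / 0.0585833 kg/s = 70.8393 s
D = 46.0 mm = 0.046 m;  h = 7.95 mm = 0.00795 m;  N = 37.4 rpm / 60 = 0.623333 rev/s
γ̇ = π D N / h = (π)(0.046)(0.623333) / 0.00795 = 11.3308 s⁻¹
ΔT = η·γ̇²·t_res/(ρ·cp) = [4028 × 11.3308² × 70.8393] / [920 × 1740] = 22.8849 K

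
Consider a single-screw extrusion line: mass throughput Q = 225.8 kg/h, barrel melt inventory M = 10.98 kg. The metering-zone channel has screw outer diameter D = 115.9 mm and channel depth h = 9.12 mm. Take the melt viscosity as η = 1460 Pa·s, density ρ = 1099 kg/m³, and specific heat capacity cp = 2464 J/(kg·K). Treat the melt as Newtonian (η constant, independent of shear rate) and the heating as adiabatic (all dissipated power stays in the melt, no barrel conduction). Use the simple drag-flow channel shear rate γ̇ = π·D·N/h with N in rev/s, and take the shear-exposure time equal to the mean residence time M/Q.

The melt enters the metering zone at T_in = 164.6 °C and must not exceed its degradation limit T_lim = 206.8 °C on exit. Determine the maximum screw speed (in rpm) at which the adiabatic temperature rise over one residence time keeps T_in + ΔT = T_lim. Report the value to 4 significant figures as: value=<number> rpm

Throughput in SI: Q_s = 225.8 kg/h ÷ 3600 s/h = 0.0627222 kg/s
Mean residence time: t_res = M/Q_s = 10.98 kg / 0.0627222 kg/s = 175.058 s
Geometry in SI: D = 115.9 mm → 0.1159 m, h = 9.12 mm → 0.00912 m
ΔT_a = T_lim − T_in = 206.8 °C − 164.6 °C = 42.2 K
Invert ΔT = ηγ̇²t_res/(ρcp) for γ̇: γ̇_max² = ΔT_a ρ cp / (η t_res) = 42.2·1099·2464 / (1460·175.058) = 447.113 s⁻²
γ̇_max = √447.113 = 21.145 s⁻¹
Solve γ̇ = πDN/h for N: N_max = γ̇_max·h/(π·D) = 21.145 × 0.00912 / (π × 0.1159) = 0.529627 rev/s = 31.7776 rpm

value=31.78 rpm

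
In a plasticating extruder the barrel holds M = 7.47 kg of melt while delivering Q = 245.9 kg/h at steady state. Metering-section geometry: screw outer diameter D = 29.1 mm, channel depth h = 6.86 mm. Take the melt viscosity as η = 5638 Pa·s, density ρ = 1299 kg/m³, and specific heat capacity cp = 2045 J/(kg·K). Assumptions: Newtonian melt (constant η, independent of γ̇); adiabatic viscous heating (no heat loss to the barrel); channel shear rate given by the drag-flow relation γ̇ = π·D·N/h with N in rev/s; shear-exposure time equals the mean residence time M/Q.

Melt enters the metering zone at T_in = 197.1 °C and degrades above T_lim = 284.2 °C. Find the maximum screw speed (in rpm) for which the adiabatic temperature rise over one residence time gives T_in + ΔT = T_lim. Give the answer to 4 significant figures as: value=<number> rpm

Throughput in SI: Q_s = 245.9 kg/h ÷ 3600 s/h = 0.0683056 kg/s
t_res = M / Q_s = 7.47 / 0.0683056 = 109.362 s
Geometry in SI: D = 29.1 mm → 0.0291 m, h = 6.86 mm → 0.00686 m
Allowable rise: ΔT_a = T_lim − T_in = 284.2 − 197.1 = 87.1 K
γ̇_max² = ΔT_a·ρ·cp / (η·t_res) = [87.1 × 1299 × 2045] / [5638 × 109.362] = 375.259 s⁻²
γ̇_max = √375.259 = 19.3716 s⁻¹
N_max = γ̇_max h / (πD) = 19.3716·0.00686/(π·0.0291) = 1.45361 rev/s → ×60 = 87.2164 rpm

value=87.22 rpm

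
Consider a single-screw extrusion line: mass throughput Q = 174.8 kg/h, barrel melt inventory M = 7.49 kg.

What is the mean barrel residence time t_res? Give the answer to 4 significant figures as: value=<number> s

Q_s = Q / 3600 = 174.8 / 3600 = 0.0485556 kg/s
Mean residence time: t_res = M/Q_s = 7.49 kg / 0.0485556 kg/s = 154.256 s

value=154.3 s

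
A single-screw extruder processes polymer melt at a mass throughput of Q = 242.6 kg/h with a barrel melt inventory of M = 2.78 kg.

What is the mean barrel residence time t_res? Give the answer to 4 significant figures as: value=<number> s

value=41.25 s

Throughput in SI: Q_s = 242.6 kg/h ÷ 3600 s/h = 0.0673889 kg/s
t_res = M / Q_s = 2.78 ÷ 0.0673889 = 41.2531 s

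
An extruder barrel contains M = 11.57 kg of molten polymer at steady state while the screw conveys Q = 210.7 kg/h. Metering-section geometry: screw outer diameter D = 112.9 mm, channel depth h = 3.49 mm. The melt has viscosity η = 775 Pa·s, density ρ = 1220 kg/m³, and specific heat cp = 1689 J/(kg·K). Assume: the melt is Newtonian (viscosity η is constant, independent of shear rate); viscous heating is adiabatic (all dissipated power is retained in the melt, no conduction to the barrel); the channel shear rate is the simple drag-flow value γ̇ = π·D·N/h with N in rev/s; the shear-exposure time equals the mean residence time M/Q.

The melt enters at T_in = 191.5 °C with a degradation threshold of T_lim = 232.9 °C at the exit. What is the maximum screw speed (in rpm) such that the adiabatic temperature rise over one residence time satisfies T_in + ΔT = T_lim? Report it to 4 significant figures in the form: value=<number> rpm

Throughput in SI: Q_s = 210.7 kg/h ÷ 3600 s/h = 0.0585278 kg/s
t_res = M / Q_s = 11.57 ÷ 0.0585278 = 197.684 s
D = 112.9 mm = 0.1129 m;  h = 3.49 mm = 0.00349 m
Allowable rise: ΔT_a = T_lim − T_in = 232.9 − 191.5 = 41.4 K
γ̇_max² = ΔT_a·ρ·cp / (η·t_res) = [41.4 × 1220 × 1689] / [775 × 197.684] = 556.823 s⁻²
γ̇_max = √556.823 = 23.5971 s⁻¹
Solve γ̇ = πDN/h for N: N_max = γ̇_max·h/(π·D) = 23.5971 × 0.00349 / (π × 0.1129) = 0.232188 rev/s = 13.9313 rpm

value=13.93 rpm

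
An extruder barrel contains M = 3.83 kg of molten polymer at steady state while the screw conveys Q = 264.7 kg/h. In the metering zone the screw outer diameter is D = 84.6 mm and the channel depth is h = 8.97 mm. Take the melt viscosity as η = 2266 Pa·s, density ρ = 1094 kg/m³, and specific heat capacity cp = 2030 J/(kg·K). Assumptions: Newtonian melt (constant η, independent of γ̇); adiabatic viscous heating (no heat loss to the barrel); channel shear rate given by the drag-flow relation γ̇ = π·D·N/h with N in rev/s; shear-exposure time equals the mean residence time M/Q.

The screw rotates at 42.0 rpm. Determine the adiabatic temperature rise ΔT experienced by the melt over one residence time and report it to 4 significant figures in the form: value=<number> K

Q_s = Q / 3600 = 264.7 / 3600 = 0.0735278 kg/s
t_res = M / Q_s = 3.83 / 0.0735278 = 52.0892 s
Geometry in metres: D = 84.6 mm → 0.0846 m, h = 8.97 mm → 0.00897 m; screw speed N = 42.0 rpm = 0.7 rev/s
γ̇ = π·D·N / h = π · 0.0846 · 0.7 / 0.00897 = 20.7408 s⁻¹
ΔT = η·γ̇²·t_res / (ρ·cp) = 2266 · (20.7408)² · 52.0892 / (1094 · 2030) = 22.8636 K

value=22.86 K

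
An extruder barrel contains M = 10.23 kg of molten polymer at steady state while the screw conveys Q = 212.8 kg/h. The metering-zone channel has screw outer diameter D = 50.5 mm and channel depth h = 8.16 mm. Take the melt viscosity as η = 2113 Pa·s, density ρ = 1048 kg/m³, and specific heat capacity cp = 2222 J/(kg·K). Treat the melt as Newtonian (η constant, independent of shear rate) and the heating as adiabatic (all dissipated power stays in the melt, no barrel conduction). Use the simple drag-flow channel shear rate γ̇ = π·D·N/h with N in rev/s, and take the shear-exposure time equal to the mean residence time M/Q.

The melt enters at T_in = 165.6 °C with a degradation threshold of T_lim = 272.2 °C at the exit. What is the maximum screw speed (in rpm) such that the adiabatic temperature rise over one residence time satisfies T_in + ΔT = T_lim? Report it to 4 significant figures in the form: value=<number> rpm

Q_s = Q / 3600 = 212.8 / 3600 = 0.0591111 kg/s
t_res = M / Q_s = 10.23 / 0.0591111 = 173.064 s
Convert to metres: D = 0.0505 m, h = 0.00816 m
ΔT_a = T_lim − T_in = 272.2 °C − 165.6 °C = 106.6 K
Invert ΔT = ηγ̇²t_res/(ρcp) for γ̇: γ̇_max² = ΔT_a ρ cp / (η t_res) = 106.6·1048·2222 / (2113·173.064) = 678.823 s⁻²
Take the square root: γ̇_max = √(678.823) = 26.0542 s⁻¹
Solve γ̇ = πDN/h for N: N_max = γ̇_max·h/(π·D) = 26.0542 × 0.00816 / (π × 0.0505) = 1.34007 rev/s = 80.4041 rpm

value=80.40 rpm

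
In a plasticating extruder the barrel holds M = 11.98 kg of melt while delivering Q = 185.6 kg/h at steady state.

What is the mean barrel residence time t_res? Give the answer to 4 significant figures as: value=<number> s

value=232.4 s

Q_s = Q / 3600 = 185.6 / 3600 = 0.0515556 kg/s
t_res = M / Q_s = 11.98 ÷ 0.0515556 = 232.371 s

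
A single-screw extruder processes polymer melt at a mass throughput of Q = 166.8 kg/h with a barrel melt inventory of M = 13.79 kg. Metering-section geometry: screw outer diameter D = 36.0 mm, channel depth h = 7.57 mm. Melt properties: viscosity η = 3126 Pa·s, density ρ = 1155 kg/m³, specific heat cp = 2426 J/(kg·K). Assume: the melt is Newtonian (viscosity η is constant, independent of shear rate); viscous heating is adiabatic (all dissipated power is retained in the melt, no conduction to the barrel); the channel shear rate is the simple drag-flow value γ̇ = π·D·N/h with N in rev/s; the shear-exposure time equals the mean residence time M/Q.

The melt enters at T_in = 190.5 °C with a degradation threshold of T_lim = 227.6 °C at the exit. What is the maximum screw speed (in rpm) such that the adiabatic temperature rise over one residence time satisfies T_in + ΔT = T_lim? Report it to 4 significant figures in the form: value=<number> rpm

value=42.45 rpm

Convert throughput: Q = 166.8 kg/h = 166.8/3600 = 0.0463333 kg/s
t_res = M / Q_s = 13.79 ÷ 0.0463333 = 297.626 s
Geometry in SI: D = 36.0 mm → 0.036 m, h = 7.57 mm → 0.00757 m
ΔT_a = T_lim − T_in = 227.6 °C − 190.5 °C = 37.1 K
γ̇_max² = ΔT_a·ρ·cp / (η·t_res) = [37.1 × 1155 × 2426] / [3126 × 297.626] = 111.734 s⁻²
γ̇_max = sqrt(111.734) = 10.5705 s⁻¹
N_max = γ̇_max·h / (π·D) = 10.5705 · 0.00757 / (π · 0.036) = 0.707517 rev/s = 42.451 rpm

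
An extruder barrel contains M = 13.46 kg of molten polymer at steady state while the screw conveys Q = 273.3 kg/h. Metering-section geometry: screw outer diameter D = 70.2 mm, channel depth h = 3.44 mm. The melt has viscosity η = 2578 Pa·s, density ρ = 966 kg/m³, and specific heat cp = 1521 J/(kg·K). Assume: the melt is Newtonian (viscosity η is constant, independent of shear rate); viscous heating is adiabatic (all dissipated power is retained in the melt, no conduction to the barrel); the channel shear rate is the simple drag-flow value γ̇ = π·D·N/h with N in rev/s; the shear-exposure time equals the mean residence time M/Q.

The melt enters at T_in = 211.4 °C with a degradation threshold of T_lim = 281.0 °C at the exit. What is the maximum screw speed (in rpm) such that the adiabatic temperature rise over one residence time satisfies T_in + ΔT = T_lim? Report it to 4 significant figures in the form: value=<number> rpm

Q_s = Q / 3600 = 273.3 / 3600 = 0.0759167 kg/s
t_res = M / Q_s = 13.46 / 0.0759167 = 177.3 s
Convert to metres: D = 0.0702 m, h = 0.00344 m
Allowable rise: ΔT_a = T_lim − T_in = 281.0 − 211.4 = 69.6 K
γ̇_max² = ΔT_a·ρ·cp / (η·t_res) = [69.6 × 966 × 1521] / [2578 × 177.3] = 223.73 s⁻²
γ̇_max = sqrt(223.73) = 14.9576 s⁻¹
Solve γ̇ = πDN/h for N: N_max = γ̇_max·h/(π·D) = 14.9576 × 0.00344 / (π × 0.0702) = 0.23331 rev/s = 13.9986 rpm

value=14.00 rpm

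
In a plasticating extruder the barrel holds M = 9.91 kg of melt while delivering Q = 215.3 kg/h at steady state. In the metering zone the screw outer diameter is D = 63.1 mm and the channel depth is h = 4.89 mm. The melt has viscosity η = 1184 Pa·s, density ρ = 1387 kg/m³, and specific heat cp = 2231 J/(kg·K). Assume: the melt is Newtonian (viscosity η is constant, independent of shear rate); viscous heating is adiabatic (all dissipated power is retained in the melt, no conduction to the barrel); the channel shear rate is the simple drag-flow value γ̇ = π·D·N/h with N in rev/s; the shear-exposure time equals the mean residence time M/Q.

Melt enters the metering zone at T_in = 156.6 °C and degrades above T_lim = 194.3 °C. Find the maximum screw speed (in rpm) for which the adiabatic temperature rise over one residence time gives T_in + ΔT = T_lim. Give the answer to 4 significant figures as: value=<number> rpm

Q_s = Q / 3600 = 215.3 / 3600 = 0.0598056 kg/s
t_res = M / Q_s = 9.91 / 0.0598056 = 165.704 s
Convert to metres: D = 0.0631 m, h = 0.00489 m
ΔT_a = T_lim − T_in = 194.3 °C − 156.6 °C = 37.7 K
γ̇_max² = ΔT_a·ρ·cp / (η·t_res) = [37.7 × 1387 × 2231] / [1184 × 165.704] = 594.612 s⁻²
γ̇_max = √594.612 = 24.3847 s⁻¹
Solve γ̇ = πDN/h for N: N_max = γ̇_max·h/(π·D) = 24.3847 × 0.00489 / (π × 0.0631) = 0.601515 rev/s = 36.0909 rpm

value=36.09 rpm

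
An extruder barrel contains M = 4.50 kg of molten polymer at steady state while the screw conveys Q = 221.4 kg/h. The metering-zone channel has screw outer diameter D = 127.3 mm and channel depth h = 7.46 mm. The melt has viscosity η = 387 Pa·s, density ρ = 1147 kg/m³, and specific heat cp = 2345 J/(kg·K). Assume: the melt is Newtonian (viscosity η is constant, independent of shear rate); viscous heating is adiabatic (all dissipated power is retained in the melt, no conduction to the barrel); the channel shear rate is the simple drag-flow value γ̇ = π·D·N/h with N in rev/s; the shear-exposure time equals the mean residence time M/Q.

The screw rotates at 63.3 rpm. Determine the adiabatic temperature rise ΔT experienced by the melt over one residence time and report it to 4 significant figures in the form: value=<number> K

value=33.68 K

Throughput in SI: Q_s = 221.4 kg/h ÷ 3600 s/h = 0.0615 kg/s
t_res = M / Q_s = 4.50 / 0.0615 = 73.1707 s
Convert to SI: D = 0.1273 m, h = 0.00746 m, N = 63.3/60 = 1.055 rev/s
γ̇ = π·D·N / h = π · 0.1273 · 1.055 / 0.00746 = 56.5577 s⁻¹
ΔT = η·γ̇²·t_res / (ρ·cp) = 387 · (56.5577)² · 73.1707 / (1147 · 2345) = 33.6764 K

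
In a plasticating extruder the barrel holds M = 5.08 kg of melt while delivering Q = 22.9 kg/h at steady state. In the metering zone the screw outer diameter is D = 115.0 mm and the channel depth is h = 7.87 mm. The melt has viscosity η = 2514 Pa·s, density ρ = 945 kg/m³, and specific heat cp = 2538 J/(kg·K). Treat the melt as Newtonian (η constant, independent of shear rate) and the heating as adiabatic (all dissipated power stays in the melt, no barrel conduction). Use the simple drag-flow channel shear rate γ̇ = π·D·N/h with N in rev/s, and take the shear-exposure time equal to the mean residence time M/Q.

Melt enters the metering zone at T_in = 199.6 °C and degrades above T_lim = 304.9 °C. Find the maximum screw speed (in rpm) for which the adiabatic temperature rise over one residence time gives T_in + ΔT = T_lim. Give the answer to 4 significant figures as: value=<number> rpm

value=14.66 rpm

Convert throughput: Q = 22.9 kg/h = 22.9/3600 = 0.00636111 kg/s
t_res = M / Q_s = 5.08 ÷ 0.00636111 = 798.603 s
Geometry in SI: D = 115.0 mm → 0.115 m, h = 7.87 mm → 0.00787 m
Allowable rise: ΔT_a = T_lim − T_in = 304.9 − 199.6 = 105.3 K
γ̇_max² = ΔT_a·ρ·cp/(η·t_res) = 105.3·945·2538/(2514·798.603) = 125.793 s⁻²
Take the square root: γ̇_max = √(125.793) = 11.2157 s⁻¹
N_max = γ̇_max h / (πD) = 11.2157·0.00787/(π·0.115) = 0.244318 rev/s → ×60 = 14.6591 rpm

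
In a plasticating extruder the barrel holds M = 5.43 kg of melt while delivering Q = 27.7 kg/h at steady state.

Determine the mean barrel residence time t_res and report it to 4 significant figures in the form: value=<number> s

Q_s = Q / 3600 = 27.7 / 3600 = 0.00769444 kg/s
t_res = M / Q_s = 5.43 ÷ 0.00769444 = 705.704 s

value=705.7 s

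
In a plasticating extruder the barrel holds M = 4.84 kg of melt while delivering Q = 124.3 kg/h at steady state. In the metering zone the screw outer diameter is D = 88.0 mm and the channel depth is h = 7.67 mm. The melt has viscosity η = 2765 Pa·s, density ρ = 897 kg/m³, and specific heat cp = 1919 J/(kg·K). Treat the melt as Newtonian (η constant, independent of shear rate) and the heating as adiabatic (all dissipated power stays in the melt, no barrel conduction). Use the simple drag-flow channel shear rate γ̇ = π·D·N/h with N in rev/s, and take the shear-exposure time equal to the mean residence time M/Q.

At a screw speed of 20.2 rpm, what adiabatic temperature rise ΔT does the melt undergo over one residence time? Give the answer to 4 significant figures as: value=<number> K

Convert throughput: Q = 124.3 kg/h = 124.3/3600 = 0.0345278 kg/s
t_res = M / Q_s = 4.84 ÷ 0.0345278 = 140.177 s
Convert to SI: D = 0.088 m, h = 0.00767 m, N = 20.2/60 = 0.336667 rev/s
Shear rate: γ̇ = πDN/h = π·0.088·0.336667/0.00767 = 12.1349 s⁻¹
Adiabatic rise: ΔT = η γ̇² t_res / (ρ cp) = 2765·(12.1349)²·140.177 / (897·1919) = 33.1573 K

value=33.16 K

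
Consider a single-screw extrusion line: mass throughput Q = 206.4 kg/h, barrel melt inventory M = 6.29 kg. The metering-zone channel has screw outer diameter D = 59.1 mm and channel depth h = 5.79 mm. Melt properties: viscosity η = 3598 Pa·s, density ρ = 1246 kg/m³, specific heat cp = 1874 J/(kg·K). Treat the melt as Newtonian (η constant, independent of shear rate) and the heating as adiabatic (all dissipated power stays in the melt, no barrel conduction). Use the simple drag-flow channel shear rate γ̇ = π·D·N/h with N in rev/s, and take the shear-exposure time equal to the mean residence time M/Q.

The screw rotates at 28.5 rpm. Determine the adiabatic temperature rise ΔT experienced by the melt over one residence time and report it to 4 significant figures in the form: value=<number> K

value=39.22 K

Convert throughput: Q = 206.4 kg/h = 206.4/3600 = 0.0573333 kg/s
Mean residence time: t_res = M/Q_s = 6.29 kg / 0.0573333 kg/s = 109.709 s
Convert to SI: D = 0.0591 m, h = 0.00579 m, N = 28.5/60 = 0.475 rev/s
γ̇ = π·D·N / h = π · 0.0591 · 0.475 / 0.00579 = 15.2318 s⁻¹
ΔT = η·γ̇²·t_res / (ρ·cp) = 3598 · (15.2318)² · 109.709 / (1246 · 1874) = 39.2213 K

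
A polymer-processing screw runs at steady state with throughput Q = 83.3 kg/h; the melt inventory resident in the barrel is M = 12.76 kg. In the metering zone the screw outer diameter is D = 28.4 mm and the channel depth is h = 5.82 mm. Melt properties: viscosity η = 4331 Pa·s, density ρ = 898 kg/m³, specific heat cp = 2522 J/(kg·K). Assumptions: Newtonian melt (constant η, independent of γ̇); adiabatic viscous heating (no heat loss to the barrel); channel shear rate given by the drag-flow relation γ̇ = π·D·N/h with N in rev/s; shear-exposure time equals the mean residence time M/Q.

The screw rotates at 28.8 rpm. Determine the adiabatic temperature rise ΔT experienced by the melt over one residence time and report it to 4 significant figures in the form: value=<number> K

Q_s = Q / 3600 = 83.3 / 3600 = 0.0231389 kg/s
Mean residence time: t_res = M/Q_s = 12.76 kg / 0.0231389 kg/s = 551.453 s
Geometry in metres: D = 28.4 mm → 0.0284 m, h = 5.82 mm → 0.00582 m; screw speed N = 28.8 rpm = 0.48 rev/s
Shear rate: γ̇ = πDN/h = π·0.0284·0.48/0.00582 = 7.35845 s⁻¹
ΔT = η·γ̇²·t_res / (ρ·cp) = 4331 · (7.35845)² · 551.453 / (898 · 2522) = 57.1015 K

value=57.10 K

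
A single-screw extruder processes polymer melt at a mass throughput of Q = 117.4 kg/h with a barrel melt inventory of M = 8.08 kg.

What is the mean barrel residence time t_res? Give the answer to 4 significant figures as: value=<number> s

Q_s = Q / 3600 = 117.4 / 3600 = 0.0326111 kg/s
t_res = M / Q_s = 8.08 / 0.0326111 = 247.768 s

value=247.8 s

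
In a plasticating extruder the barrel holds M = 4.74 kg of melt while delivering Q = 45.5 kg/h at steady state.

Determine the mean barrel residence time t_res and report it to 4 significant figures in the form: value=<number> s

Q_s = Q / 3600 = 45.5 / 3600 = 0.0126389 kg/s
Mean residence time: t_res = M/Q_s = 4.74 kg / 0.0126389 kg/s = 375.033 s

value=375.0 s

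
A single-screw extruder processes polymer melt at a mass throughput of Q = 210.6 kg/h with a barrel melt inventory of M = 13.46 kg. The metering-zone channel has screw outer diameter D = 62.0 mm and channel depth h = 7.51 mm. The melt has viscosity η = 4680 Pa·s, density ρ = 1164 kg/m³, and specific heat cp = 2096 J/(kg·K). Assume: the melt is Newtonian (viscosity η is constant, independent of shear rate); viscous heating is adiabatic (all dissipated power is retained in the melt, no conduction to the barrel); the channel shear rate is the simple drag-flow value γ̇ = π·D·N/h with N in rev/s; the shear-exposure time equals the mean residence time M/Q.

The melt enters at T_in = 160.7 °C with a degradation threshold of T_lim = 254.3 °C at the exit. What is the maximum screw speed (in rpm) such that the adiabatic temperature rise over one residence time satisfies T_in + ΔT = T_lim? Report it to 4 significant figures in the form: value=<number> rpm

value=33.69 rpm

Q_s = Q / 3600 = 210.6 / 3600 = 0.0585 kg/s
t_res = M / Q_s = 13.46 ÷ 0.0585 = 230.085 s
D = 62.0 mm = 0.062 m;  h = 7.51 mm = 0.00751 m
ΔT_a = T_lim − T_in = 254.3 °C − 160.7 °C = 93.6 K
Invert ΔT = ηγ̇²t_res/(ρcp) for γ̇: γ̇_max² = ΔT_a ρ cp / (η t_res) = 93.6·1164·2096 / (4680·230.085) = 212.073 s⁻²
γ̇_max = √212.073 = 14.5627 s⁻¹
N_max = γ̇_max h / (πD) = 14.5627·0.00751/(π·0.062) = 0.561489 rev/s → ×60 = 33.6893 rpm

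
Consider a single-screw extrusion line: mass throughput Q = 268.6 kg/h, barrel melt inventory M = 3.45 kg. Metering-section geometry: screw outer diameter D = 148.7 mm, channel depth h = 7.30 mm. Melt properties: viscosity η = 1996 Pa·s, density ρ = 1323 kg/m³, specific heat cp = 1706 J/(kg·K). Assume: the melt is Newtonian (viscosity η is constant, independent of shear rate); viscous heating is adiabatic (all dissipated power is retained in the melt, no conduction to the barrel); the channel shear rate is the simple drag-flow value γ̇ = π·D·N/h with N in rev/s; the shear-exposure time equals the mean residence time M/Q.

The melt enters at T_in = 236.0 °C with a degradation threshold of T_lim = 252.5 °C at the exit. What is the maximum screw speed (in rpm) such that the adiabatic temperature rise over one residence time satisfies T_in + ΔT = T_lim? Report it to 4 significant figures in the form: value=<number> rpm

value=18.83 rpm

Convert throughput: Q = 268.6 kg/h = 268.6/3600 = 0.0746111 kg/s
t_res = M / Q_s = 3.45 ÷ 0.0746111 = 46.2398 s
Geometry in SI: D = 148.7 mm → 0.1487 m, h = 7.30 mm → 0.0073 m
ΔT_a = T_lim − T_in = 252.5 °C − 236.0 °C = 16.5 K
γ̇_max² = ΔT_a·ρ·cp / (η·t_res) = [16.5 × 1323 × 1706] / [1996 × 46.2398] = 403.503 s⁻²
γ̇_max = sqrt(403.503) = 20.0874 s⁻¹
N_max = γ̇_max·h / (π·D) = 20.0874 · 0.0073 / (π · 0.1487) = 0.313896 rev/s = 18.8337 rpm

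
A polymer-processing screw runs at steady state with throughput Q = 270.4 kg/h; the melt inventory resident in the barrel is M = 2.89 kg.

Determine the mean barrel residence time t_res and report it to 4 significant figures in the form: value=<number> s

Q_s = Q / 3600 = 270.4 / 3600 = 0.0751111 kg/s
Mean residence time: t_res = M/Q_s = 2.89 kg / 0.0751111 kg/s = 38.4763 s

value=38.48 s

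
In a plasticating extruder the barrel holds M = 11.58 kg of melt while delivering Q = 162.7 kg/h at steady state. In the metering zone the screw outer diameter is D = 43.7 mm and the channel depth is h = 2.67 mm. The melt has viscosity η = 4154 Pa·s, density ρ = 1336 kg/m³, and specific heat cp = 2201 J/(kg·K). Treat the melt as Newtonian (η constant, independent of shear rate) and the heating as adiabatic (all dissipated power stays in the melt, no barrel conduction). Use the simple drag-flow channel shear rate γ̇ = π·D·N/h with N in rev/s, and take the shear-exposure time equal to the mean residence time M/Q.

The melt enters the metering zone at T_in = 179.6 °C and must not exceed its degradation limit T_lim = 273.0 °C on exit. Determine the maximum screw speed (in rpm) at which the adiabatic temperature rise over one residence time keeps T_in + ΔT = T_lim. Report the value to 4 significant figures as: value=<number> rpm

Convert throughput: Q = 162.7 kg/h = 162.7/3600 = 0.0451944 kg/s
t_res = M / Q_s = 11.58 ÷ 0.0451944 = 256.226 s
D = 43.7 mm = 0.0437 m;  h = 2.67 mm = 0.00267 m
Allowable rise: ΔT_a = T_lim − T_in = 273.0 − 179.6 = 93.4 K
γ̇_max² = ΔT_a·ρ·cp/(η·t_res) = 93.4·1336·2201/(4154·256.226) = 258.038 s⁻²
γ̇_max = sqrt(258.038) = 16.0636 s⁻¹
Solve γ̇ = πDN/h for N: N_max = γ̇_max·h/(π·D) = 16.0636 × 0.00267 / (π × 0.0437) = 0.312408 rev/s = 18.7445 rpm

value=18.74 rpm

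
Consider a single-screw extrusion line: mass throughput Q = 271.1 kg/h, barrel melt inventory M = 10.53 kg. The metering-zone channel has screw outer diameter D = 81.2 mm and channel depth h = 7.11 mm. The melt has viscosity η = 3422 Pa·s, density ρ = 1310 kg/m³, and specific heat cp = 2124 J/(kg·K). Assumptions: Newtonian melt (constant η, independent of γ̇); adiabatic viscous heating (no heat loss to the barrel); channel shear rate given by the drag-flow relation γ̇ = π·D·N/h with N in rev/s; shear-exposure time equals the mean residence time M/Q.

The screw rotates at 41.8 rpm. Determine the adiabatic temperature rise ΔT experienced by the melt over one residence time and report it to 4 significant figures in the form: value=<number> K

Convert throughput: Q = 271.1 kg/h = 271.1/3600 = 0.0753056 kg/s
Mean residence time: t_res = M/Q_s = 10.53 kg / 0.0753056 kg/s = 139.83 s
D = 81.2 mm = 0.0812 m;  h = 7.11 mm = 0.00711 m;  N = 41.8 rpm / 60 = 0.696667 rev/s
γ̇ = π·D·N / h = π · 0.0812 · 0.696667 / 0.00711 = 24.9955 s⁻¹
Adiabatic rise: ΔT = η γ̇² t_res / (ρ cp) = 3422·(24.9955)²·139.83 / (1310·2124) = 107.443 K

value=107.4 K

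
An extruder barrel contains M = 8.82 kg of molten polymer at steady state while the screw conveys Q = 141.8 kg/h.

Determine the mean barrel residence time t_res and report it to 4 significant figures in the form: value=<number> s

value=223.9 s

Q_s = Q / 3600 = 141.8 / 3600 = 0.0393889 kg/s
Mean residence time: t_res = M/Q_s = 8.82 kg / 0.0393889 kg/s = 223.921 s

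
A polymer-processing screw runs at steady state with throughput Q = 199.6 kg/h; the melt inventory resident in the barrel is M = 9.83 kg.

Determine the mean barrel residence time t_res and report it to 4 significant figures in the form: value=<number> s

Convert throughput: Q = 199.6 kg/h = 199.6/3600 = 0.0554444 kg/s
t_res = M / Q_s = 9.83 / 0.0554444 = 177.295 s

value=177.3 s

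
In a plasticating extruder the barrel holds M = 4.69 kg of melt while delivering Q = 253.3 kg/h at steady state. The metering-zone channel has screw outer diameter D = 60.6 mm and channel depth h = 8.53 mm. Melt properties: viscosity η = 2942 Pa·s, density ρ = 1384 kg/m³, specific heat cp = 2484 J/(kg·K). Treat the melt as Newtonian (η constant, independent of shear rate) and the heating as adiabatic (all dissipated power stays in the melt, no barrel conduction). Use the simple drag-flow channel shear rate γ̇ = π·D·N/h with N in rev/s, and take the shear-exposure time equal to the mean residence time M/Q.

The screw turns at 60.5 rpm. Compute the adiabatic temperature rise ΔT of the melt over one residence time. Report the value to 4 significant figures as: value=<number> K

value=28.89 K

Convert throughput: Q = 253.3 kg/h = 253.3/3600 = 0.0703611 kg/s
t_res = M / Q_s = 4.69 ÷ 0.0703611 = 66.6561 s
D = 60.6 mm = 0.0606 m;  h = 8.53 mm = 0.00853 m;  N = 60.5 rpm / 60 = 1.00833 rev/s
γ̇ = π D N / h = (π)(0.0606)(1.00833) / 0.00853 = 22.5049 s⁻¹
ΔT = η·γ̇²·t_res / (ρ·cp) = 2942 · (22.5049)² · 66.6561 / (1384 · 2484) = 28.8902 K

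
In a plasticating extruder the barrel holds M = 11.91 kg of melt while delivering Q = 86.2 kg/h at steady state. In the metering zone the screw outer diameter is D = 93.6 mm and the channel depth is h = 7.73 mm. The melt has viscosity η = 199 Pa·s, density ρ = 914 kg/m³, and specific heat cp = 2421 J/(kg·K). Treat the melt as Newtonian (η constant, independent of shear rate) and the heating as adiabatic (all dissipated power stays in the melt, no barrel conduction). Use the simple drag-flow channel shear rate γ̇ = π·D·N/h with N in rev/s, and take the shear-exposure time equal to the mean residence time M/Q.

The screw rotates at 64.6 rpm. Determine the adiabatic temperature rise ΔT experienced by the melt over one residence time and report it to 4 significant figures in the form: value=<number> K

Throughput in SI: Q_s = 86.2 kg/h ÷ 3600 s/h = 0.0239444 kg/s
t_res = M / Q_s = 11.91 / 0.0239444 = 497.401 s
Convert to SI: D = 0.0936 m, h = 0.00773 m, N = 64.6/60 = 1.07667 rev/s
γ̇ = π·D·N / h = π · 0.0936 · 1.07667 / 0.00773 = 40.9569 s⁻¹
Adiabatic rise: ΔT = η γ̇² t_res / (ρ cp) = 199·(40.9569)²·497.401 / (914·2421) = 75.0368 K

value=75.04 K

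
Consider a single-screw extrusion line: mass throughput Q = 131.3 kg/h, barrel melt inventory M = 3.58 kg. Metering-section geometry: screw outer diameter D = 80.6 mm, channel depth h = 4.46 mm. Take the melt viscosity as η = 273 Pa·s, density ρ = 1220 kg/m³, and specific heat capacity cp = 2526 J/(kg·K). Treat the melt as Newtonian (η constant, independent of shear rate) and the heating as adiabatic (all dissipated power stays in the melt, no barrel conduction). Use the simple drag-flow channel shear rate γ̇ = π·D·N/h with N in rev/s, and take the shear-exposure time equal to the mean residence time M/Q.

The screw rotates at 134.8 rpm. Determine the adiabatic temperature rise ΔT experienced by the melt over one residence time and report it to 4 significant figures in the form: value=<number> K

Throughput in SI: Q_s = 131.3 kg/h ÷ 3600 s/h = 0.0364722 kg/s
t_res = M / Q_s = 3.58 / 0.0364722 = 98.1569 s
D = 80.6 mm = 0.0806 m;  h = 4.46 mm = 0.00446 m;  N = 134.8 rpm / 60 = 2.24667 rev/s
Shear rate: γ̇ = πDN/h = π·0.0806·2.24667/0.00446 = 127.552 s⁻¹
ΔT = η·γ̇²·t_res / (ρ·cp) = 273 · (127.552)² · 98.1569 / (1220 · 2526) = 141.471 K

value=141.5 K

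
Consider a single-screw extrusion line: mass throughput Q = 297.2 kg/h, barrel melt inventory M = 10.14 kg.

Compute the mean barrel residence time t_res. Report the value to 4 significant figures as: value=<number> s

value=122.8 s

Throughput in SI: Q_s = 297.2 kg/h ÷ 3600 s/h = 0.0825556 kg/s
t_res = M / Q_s = 10.14 ÷ 0.0825556 = 122.826 s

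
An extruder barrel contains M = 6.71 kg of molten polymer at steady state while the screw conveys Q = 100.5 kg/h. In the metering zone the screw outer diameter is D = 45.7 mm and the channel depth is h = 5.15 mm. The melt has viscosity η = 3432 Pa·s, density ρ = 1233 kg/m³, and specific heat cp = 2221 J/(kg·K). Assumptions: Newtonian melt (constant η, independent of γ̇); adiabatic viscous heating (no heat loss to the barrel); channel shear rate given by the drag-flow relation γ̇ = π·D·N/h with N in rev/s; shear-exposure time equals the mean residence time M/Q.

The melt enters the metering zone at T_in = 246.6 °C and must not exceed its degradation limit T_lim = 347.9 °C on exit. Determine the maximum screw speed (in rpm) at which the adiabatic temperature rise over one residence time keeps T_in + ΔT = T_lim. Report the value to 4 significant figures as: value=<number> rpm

Convert throughput: Q = 100.5 kg/h = 100.5/3600 = 0.0279167 kg/s
t_res = M / Q_s = 6.71 / 0.0279167 = 240.358 s
Geometry in SI: D = 45.7 mm → 0.0457 m, h = 5.15 mm → 0.00515 m
ΔT_a = T_lim − T_in = 347.9 °C − 246.6 °C = 101.3 K
γ̇_max² = ΔT_a·ρ·cp/(η·t_res) = 101.3·1233·2221/(3432·240.358) = 336.291 s⁻²
Take the square root: γ̇_max = √(336.291) = 18.3382 s⁻¹
Solve γ̇ = πDN/h for N: N_max = γ̇_max·h/(π·D) = 18.3382 × 0.00515 / (π × 0.0457) = 0.657807 rev/s = 39.4684 rpm

value=39.47 rpm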